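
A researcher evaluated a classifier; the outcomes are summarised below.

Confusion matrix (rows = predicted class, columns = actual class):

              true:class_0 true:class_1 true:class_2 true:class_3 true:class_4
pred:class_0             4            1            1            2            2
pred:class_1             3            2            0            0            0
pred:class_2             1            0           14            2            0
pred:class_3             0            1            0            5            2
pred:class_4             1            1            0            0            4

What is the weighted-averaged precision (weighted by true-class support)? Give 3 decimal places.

0.629

Per-class precision (TP/(TP+FP)):
  class_0: TP=4, FP=1+1+2+2=6 → 4/10 = 0.4000
  class_1: TP=2, FP=3+0+0+0=3 → 2/5 = 0.4000
  class_2: TP=14, FP=1+0+2+0=3 → 14/17 = 0.8235
  class_3: TP=5, FP=0+1+0+2=3 → 5/8 = 0.6250
  class_4: TP=4, FP=1+1+0+0=2 → 4/6 = 0.6667
Weighted-precision = Σ (supportᵢ/N)·precisionᵢ with N=46: (9/46)·0.4000 + (5/46)·0.4000 + (15/46)·0.8235 + (9/46)·0.6250 + (8/46)·0.6667 = 0.629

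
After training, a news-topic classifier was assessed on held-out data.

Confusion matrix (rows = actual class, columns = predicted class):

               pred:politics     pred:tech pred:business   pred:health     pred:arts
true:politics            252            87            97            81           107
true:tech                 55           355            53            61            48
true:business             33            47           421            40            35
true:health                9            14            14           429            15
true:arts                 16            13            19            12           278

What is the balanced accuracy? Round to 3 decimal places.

Balanced accuracy = mean of per-class recall.
  politics: recall = 252/624 = 0.4038
  tech: recall = 355/572 = 0.6206
  business: recall = 421/576 = 0.7309
  health: recall = 429/481 = 0.8919
  arts: recall = 278/338 = 0.8225
Mean = (0.4038 + 0.6206 + 0.7309 + 0.8919 + 0.8225) / 5 = 0.694

0.694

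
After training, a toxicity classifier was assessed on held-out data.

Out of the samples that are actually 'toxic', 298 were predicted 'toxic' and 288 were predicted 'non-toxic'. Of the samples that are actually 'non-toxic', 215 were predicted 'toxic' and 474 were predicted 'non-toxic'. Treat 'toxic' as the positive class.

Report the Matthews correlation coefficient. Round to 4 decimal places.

0.1997

MCC = (TP·TN − FP·FN) / √((TP+FP)(TP+FN)(TN+FP)(TN+FN))
Numerator = 298·474 − 215·288 = 79332
Denominator = √(513·586·689·762) = √157829861124 = 397278.0652
MCC = 79332 / 397278.0652 = 0.1997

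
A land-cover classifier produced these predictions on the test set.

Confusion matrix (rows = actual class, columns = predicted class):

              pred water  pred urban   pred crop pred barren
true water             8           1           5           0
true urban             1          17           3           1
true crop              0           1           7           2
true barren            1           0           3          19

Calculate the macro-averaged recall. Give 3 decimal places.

0.718

Per-class recall (TP/(TP+FN)):
  water: TP=8, FN=1+5+0=6 → 8/14 = 0.5714
  urban: TP=17, FN=1+3+1=5 → 17/22 = 0.7727
  crop: TP=7, FN=0+1+2=3 → 7/10 = 0.7000
  barren: TP=19, FN=1+0+3=4 → 19/23 = 0.8261
Macro-recall = mean = (0.5714 + 0.7727 + 0.7000 + 0.8261) / 4 = 0.718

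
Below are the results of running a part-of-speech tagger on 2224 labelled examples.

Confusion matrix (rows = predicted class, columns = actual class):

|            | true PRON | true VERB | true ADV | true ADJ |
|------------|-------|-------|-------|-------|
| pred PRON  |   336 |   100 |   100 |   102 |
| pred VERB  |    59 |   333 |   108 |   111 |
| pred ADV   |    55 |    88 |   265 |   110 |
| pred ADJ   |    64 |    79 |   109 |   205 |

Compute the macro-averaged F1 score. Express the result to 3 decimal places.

Per-class F1 score (2·TP/(2·TP+FP+FN)):
  PRON: TP=336, FP=100+100+102=302, FN=59+55+64=178 → 672/1152 = 0.5833
  VERB: TP=333, FP=59+108+111=278, FN=100+88+79=267 → 666/1211 = 0.5500
  ADV: TP=265, FP=55+88+110=253, FN=100+108+109=317 → 530/1100 = 0.4818
  ADJ: TP=205, FP=64+79+109=252, FN=102+111+110=323 → 410/985 = 0.4162
Macro-F1 score = mean = (0.5833 + 0.5500 + 0.4818 + 0.4162) / 4 = 0.508

0.508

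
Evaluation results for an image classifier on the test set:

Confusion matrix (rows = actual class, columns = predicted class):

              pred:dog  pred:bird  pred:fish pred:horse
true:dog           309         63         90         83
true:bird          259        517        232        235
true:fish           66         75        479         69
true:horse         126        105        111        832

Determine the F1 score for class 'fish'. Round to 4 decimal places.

0.5984

One-vs-rest for 'fish': TP = diagonal; FP = other classes predicted 'fish'; FN = 'fish' predicted as other.
F1 score = 2·TP/(2·TP+FP+FN).
fish: TP=479, FP=90+232+111=433, FN=66+75+69=210 → 958/1601 = 0.59838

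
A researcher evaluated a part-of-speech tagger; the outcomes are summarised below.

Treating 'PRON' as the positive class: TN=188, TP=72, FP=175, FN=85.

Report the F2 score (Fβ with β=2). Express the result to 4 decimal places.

Fβ = (1+β²)·TP / ((1+β²)·TP + β²·FN + FP), with β²=4
= 5·72 / (5·72 + 4·85 + 175) = 0.4114

0.4114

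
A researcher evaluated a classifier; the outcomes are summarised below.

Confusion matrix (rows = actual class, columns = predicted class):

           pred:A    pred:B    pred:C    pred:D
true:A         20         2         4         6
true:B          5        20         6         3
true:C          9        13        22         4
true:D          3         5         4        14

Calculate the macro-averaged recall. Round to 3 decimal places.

0.553

Per-class recall (TP/(TP+FN)):
  A: TP=20, FN=2+4+6=12 → 20/32 = 0.6250
  B: TP=20, FN=5+6+3=14 → 20/34 = 0.5882
  C: TP=22, FN=9+13+4=26 → 22/48 = 0.4583
  D: TP=14, FN=3+5+4=12 → 14/26 = 0.5385
Macro-recall = mean = (0.6250 + 0.5882 + 0.4583 + 0.5385) / 4 = 0.553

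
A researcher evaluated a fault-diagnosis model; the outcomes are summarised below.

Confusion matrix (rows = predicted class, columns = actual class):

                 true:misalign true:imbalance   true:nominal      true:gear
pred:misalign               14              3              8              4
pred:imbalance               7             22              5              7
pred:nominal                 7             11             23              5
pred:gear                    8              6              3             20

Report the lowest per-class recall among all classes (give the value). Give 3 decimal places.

0.389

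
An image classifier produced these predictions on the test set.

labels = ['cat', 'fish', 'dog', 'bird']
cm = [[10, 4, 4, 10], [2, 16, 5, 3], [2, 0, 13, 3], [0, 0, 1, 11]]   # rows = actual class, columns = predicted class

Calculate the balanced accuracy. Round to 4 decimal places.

0.6529

Balanced accuracy = mean of per-class recall.
  cat: recall = 10/28 = 0.35714
  fish: recall = 16/26 = 0.61538
  dog: recall = 13/18 = 0.72222
  bird: recall = 11/12 = 0.91667
Mean = (0.35714 + 0.61538 + 0.72222 + 0.91667) / 4 = 0.6529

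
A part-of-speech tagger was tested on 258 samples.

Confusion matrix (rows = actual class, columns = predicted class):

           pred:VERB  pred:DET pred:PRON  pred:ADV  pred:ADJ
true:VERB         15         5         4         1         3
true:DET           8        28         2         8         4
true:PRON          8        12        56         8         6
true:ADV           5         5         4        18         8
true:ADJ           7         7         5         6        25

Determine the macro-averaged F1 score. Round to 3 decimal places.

Per-class F1 score (2·TP/(2·TP+FP+FN)):
  VERB: TP=15, FP=8+8+5+7=28, FN=5+4+1+3=13 → 30/71 = 0.4225
  DET: TP=28, FP=5+12+5+7=29, FN=8+2+8+4=22 → 56/107 = 0.5234
  PRON: TP=56, FP=4+2+4+5=15, FN=8+12+8+6=34 → 112/161 = 0.6957
  ADV: TP=18, FP=1+8+8+6=23, FN=5+5+4+8=22 → 36/81 = 0.4444
  ADJ: TP=25, FP=3+4+6+8=21, FN=7+7+5+6=25 → 50/96 = 0.5208
Macro-F1 score = mean = (0.4225 + 0.5234 + 0.6957 + 0.4444 + 0.5208) / 5 = 0.521

0.521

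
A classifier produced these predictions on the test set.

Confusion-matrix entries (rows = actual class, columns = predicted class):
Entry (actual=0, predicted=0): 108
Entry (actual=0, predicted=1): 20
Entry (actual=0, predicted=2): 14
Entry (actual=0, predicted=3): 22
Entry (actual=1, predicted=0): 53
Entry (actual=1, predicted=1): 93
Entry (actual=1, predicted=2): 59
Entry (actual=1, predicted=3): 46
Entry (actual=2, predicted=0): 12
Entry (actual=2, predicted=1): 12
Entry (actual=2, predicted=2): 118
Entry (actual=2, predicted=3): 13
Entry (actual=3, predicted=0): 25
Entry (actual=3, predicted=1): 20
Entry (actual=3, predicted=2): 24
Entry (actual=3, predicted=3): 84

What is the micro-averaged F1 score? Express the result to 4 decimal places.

0.5574

Micro-averaging pools counts across classes: ΣTP=403, ΣFP=320, ΣFN=320.
Micro-F1 score = 2·TP/(2·TP+FP+FN) on pooled counts = 0.5574 (equals overall accuracy in single-label multiclass).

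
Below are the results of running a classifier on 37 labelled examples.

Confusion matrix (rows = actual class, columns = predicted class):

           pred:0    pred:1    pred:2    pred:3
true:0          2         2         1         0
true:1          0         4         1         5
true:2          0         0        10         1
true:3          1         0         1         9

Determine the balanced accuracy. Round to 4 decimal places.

Balanced accuracy = mean of per-class recall.
  0: recall = 2/5 = 0.40000
  1: recall = 4/10 = 0.40000
  2: recall = 10/11 = 0.90909
  3: recall = 9/11 = 0.81818
Mean = (0.40000 + 0.40000 + 0.90909 + 0.81818) / 4 = 0.6318

0.6318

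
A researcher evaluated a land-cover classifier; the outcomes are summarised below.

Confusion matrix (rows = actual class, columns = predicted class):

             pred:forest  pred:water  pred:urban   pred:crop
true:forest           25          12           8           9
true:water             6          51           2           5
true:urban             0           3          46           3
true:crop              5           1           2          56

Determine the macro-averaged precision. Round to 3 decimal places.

Per-class precision (TP/(TP+FP)):
  forest: TP=25, FP=6+0+5=11 → 25/36 = 0.6944
  water: TP=51, FP=12+3+1=16 → 51/67 = 0.7612
  urban: TP=46, FP=8+2+2=12 → 46/58 = 0.7931
  crop: TP=56, FP=9+5+3=17 → 56/73 = 0.7671
Macro-precision = mean = (0.6944 + 0.7612 + 0.7931 + 0.7671) / 4 = 0.754

0.754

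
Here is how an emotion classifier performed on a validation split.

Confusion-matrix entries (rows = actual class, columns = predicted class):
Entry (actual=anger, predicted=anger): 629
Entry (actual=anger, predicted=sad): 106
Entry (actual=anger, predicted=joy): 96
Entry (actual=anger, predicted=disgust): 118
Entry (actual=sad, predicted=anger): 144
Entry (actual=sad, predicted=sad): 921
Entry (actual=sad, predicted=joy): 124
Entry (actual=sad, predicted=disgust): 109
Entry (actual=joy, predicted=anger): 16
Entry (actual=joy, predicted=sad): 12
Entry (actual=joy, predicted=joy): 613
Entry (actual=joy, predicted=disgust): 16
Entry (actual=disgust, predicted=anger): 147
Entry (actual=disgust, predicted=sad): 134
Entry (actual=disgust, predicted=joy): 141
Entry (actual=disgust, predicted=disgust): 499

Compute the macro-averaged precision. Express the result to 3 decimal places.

0.690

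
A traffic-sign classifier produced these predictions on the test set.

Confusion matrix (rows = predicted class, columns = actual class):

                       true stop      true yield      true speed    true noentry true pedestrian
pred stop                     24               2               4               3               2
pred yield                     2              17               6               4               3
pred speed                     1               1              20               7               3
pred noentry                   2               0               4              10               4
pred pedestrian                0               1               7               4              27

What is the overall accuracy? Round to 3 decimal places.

0.620

Accuracy = trace / total = (24+17+20+10+27=98) / 158 = 98/158 = 0.620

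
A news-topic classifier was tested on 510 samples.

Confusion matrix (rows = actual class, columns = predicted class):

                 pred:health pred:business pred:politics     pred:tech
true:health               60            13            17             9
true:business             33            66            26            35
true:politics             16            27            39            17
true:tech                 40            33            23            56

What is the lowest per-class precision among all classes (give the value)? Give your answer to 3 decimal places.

Per-class precision (TP/(TP+FP)):
  health: TP=60, FP=33+16+40=89 → 60/149 = 0.4027
  business: TP=66, FP=13+27+33=73 → 66/139 = 0.4748
  politics: TP=39, FP=17+26+23=66 → 39/105 = 0.3714
  tech: TP=56, FP=9+35+17=61 → 56/117 = 0.4786
Lowest is class 'politics' with precision = 0.371.

0.371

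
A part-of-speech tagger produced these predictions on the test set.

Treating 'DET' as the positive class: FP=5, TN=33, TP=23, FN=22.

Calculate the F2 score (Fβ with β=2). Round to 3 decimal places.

0.553

Fβ = (1+β²)·TP / ((1+β²)·TP + β²·FN + FP), with β²=4
= 5·23 / (5·23 + 4·22 + 5) = 0.553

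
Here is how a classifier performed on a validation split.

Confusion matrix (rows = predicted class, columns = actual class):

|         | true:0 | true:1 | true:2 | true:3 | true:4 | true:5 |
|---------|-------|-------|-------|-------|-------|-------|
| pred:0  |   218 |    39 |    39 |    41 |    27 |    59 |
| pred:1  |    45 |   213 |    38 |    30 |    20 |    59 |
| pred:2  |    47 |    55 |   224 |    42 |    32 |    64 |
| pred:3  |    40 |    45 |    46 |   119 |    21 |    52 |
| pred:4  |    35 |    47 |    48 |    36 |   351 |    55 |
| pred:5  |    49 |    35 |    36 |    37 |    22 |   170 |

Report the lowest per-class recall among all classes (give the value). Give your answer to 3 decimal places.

Per-class recall (TP/(TP+FN)):
  0: TP=218, FN=45+47+40+35+49=216 → 218/434 = 0.5023
  1: TP=213, FN=39+55+45+47+35=221 → 213/434 = 0.4908
  2: TP=224, FN=39+38+46+48+36=207 → 224/431 = 0.5197
  3: TP=119, FN=41+30+42+36+37=186 → 119/305 = 0.3902
  4: TP=351, FN=27+20+32+21+22=122 → 351/473 = 0.7421
  5: TP=170, FN=59+59+64+52+55=289 → 170/459 = 0.3704
Lowest is class '5' with recall = 0.370.

0.370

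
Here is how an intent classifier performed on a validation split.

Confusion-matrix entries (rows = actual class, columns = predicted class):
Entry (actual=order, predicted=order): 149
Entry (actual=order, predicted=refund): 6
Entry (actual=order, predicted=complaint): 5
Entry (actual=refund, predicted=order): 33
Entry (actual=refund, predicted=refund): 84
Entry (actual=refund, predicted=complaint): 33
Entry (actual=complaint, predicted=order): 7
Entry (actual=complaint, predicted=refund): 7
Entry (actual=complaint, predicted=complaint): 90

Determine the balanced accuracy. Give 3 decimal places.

Balanced accuracy = mean of per-class recall.
  order: recall = 149/160 = 0.9313
  refund: recall = 84/150 = 0.5600
  complaint: recall = 90/104 = 0.8654
Mean = (0.9313 + 0.5600 + 0.8654) / 3 = 0.786

0.786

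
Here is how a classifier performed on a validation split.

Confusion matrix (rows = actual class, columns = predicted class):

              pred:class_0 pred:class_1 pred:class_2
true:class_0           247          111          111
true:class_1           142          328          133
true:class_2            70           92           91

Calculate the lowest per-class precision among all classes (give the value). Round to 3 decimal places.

0.272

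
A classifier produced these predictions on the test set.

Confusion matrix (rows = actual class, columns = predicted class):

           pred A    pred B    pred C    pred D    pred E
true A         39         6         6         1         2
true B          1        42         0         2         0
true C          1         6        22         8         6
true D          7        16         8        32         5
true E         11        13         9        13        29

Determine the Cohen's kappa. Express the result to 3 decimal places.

Observed agreement pₒ = trace/N = 164/285 = 0.5754
Expected agreement pₑ = Σ (rowᵢ·colᵢ)/N² = (54·59 + 45·83 + 43·45 + 68·56 + 75·42)/285² = 0.1947
κ = (pₒ − pₑ)/(1 − pₑ) = (0.5754 − 0.1947)/(1 − 0.1947) = 0.473

0.473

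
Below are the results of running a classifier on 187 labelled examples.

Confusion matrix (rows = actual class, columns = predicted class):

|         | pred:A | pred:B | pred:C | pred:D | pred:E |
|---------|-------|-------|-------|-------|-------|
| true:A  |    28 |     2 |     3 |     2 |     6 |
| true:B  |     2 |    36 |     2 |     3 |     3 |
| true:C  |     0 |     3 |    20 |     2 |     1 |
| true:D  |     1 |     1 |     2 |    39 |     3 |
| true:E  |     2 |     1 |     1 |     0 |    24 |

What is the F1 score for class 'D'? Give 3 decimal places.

0.848

F1 score = 2·TP/(2·TP+FP+FN).
D: TP=39, FP=2+3+2+0=7, FN=1+1+2+3=7 → 78/92 = 0.8478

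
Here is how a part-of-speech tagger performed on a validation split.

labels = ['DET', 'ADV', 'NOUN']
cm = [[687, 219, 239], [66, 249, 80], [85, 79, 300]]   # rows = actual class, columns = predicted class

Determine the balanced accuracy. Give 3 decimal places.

Balanced accuracy = mean of per-class recall.
  DET: recall = 687/1145 = 0.6000
  ADV: recall = 249/395 = 0.6304
  NOUN: recall = 300/464 = 0.6466
Mean = (0.6000 + 0.6304 + 0.6466) / 3 = 0.626

0.626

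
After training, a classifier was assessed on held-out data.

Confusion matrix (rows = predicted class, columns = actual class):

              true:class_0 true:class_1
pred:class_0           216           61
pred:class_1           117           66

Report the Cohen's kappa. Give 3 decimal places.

0.148

Observed agreement pₒ = trace/N = 282/460 = 0.6130
Expected agreement pₑ = Σ (rowᵢ·colᵢ)/N² = (333·277 + 127·183)/460² = 0.5458
κ = (pₒ − pₑ)/(1 − pₑ) = (0.6130 − 0.5458)/(1 − 0.5458) = 0.148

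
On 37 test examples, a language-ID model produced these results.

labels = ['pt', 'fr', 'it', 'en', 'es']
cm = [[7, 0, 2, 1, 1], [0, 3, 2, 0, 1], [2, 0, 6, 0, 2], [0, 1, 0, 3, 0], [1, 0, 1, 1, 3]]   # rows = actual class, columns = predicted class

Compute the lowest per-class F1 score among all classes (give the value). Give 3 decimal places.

0.462

Per-class F1 score (2·TP/(2·TP+FP+FN)):
  pt: TP=7, FP=0+2+0+1=3, FN=0+2+1+1=4 → 14/21 = 0.6667
  fr: TP=3, FP=0+0+1+0=1, FN=0+2+0+1=3 → 6/10 = 0.6000
  it: TP=6, FP=2+2+0+1=5, FN=2+0+0+2=4 → 12/21 = 0.5714
  en: TP=3, FP=1+0+0+1=2, FN=0+1+0+0=1 → 6/9 = 0.6667
  es: TP=3, FP=1+1+2+0=4, FN=1+0+1+1=3 → 6/13 = 0.4615
Lowest is class 'es' with F1 score = 0.462.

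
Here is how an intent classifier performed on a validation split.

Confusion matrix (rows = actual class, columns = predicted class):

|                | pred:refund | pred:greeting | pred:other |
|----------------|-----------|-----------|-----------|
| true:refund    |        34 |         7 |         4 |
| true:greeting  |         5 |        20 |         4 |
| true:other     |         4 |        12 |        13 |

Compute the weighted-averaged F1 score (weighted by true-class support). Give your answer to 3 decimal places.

0.650

Per-class F1 score (2·TP/(2·TP+FP+FN)):
  refund: TP=34, FP=5+4=9, FN=7+4=11 → 68/88 = 0.7727
  greeting: TP=20, FP=7+12=19, FN=5+4=9 → 40/68 = 0.5882
  other: TP=13, FP=4+4=8, FN=4+12=16 → 26/50 = 0.5200
Weighted-F1 score = Σ (supportᵢ/N)·F1 scoreᵢ with N=103: (45/103)·0.7727 + (29/103)·0.5882 + (29/103)·0.5200 = 0.650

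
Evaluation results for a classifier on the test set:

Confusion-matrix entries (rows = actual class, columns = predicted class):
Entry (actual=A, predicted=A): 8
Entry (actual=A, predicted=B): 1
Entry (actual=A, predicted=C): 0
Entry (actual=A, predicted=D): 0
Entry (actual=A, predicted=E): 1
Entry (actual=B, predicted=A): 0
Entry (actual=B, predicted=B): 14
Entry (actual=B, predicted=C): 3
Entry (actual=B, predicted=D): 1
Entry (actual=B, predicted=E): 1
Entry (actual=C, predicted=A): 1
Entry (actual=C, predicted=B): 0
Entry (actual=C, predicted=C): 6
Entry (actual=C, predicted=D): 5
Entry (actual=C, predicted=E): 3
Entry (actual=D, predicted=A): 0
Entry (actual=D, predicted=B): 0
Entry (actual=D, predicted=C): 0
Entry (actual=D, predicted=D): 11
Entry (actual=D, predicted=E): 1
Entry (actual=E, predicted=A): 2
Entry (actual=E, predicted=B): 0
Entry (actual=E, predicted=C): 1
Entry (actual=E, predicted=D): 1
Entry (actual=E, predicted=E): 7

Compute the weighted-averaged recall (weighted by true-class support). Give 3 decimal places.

0.687

Per-class recall (TP/(TP+FN)):
  A: TP=8, FN=1+0+0+1=2 → 8/10 = 0.8000
  B: TP=14, FN=0+3+1+1=5 → 14/19 = 0.7368
  C: TP=6, FN=1+0+5+3=9 → 6/15 = 0.4000
  D: TP=11, FN=0+0+0+1=1 → 11/12 = 0.9167
  E: TP=7, FN=2+0+1+1=4 → 7/11 = 0.6364
Weighted-recall = Σ (supportᵢ/N)·recallᵢ with N=67: (10/67)·0.8000 + (19/67)·0.7368 + (15/67)·0.4000 + (12/67)·0.9167 + (11/67)·0.6364 = 0.687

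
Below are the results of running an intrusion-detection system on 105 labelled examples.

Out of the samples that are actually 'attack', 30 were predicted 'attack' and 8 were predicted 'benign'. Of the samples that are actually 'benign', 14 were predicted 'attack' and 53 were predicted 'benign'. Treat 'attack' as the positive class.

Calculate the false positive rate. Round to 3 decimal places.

0.209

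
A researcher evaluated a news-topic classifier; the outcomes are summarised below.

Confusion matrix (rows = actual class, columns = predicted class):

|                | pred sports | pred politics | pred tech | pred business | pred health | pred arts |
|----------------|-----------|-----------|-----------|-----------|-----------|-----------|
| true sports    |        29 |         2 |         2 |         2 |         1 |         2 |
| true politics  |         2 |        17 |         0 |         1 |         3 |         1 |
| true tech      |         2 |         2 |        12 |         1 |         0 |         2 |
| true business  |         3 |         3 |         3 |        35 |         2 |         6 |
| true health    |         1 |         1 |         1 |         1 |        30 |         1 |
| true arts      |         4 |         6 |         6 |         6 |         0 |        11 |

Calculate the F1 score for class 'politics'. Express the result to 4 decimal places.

0.6182

Treat 'politics' as positive and all other classes as negative.
F1 score = 2·TP/(2·TP+FP+FN).
politics: TP=17, FP=2+2+3+1+6=14, FN=2+0+1+3+1=7 → 34/55 = 0.61818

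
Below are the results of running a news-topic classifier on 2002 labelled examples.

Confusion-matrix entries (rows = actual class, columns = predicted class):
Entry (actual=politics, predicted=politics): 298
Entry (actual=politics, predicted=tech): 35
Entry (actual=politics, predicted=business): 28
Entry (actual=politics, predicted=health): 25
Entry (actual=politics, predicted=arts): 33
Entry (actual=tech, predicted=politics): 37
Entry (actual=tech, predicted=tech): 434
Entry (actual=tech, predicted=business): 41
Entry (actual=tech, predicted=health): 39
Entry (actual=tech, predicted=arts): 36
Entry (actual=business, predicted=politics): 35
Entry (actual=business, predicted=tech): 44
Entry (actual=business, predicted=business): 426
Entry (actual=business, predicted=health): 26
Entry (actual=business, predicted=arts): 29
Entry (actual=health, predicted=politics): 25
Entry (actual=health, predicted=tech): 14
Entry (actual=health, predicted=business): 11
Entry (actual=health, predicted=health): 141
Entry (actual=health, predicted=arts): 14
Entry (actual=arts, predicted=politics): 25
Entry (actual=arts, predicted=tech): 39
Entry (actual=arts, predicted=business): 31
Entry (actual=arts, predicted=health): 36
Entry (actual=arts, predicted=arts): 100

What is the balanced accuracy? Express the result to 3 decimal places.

0.666

Balanced accuracy = mean of per-class recall.
  politics: recall = 298/419 = 0.7112
  tech: recall = 434/587 = 0.7394
  business: recall = 426/560 = 0.7607
  health: recall = 141/205 = 0.6878
  arts: recall = 100/231 = 0.4329
Mean = (0.7112 + 0.7394 + 0.7607 + 0.6878 + 0.4329) / 5 = 0.666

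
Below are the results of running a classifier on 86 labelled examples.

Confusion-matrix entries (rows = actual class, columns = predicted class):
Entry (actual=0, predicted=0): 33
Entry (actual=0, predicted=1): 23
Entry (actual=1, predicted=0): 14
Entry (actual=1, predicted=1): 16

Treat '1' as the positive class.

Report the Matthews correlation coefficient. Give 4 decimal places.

MCC = (TP·TN − FP·FN) / √((TP+FP)(TP+FN)(TN+FP)(TN+FN))
Numerator = 16·33 − 23·14 = 206
Denominator = √(39·30·56·47) = √3079440 = 1754.8333
MCC = 206 / 1754.8333 = 0.1174

0.1174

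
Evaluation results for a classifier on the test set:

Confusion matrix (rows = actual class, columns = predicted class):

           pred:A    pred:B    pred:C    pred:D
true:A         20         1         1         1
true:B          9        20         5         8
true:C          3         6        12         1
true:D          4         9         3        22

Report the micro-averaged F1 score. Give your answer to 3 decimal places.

0.592

Micro-averaging pools counts across classes: ΣTP=74, ΣFP=51, ΣFN=51.
Micro-F1 score = 2·TP/(2·TP+FP+FN) on pooled counts = 0.592 (equals overall accuracy in single-label multiclass).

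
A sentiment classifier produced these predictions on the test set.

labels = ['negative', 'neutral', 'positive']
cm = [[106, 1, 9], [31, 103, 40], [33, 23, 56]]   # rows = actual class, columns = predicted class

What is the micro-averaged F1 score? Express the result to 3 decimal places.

Micro-averaging pools counts across classes: ΣTP=265, ΣFP=137, ΣFN=137.
Micro-F1 score = 2·TP/(2·TP+FP+FN) on pooled counts = 0.659 (equals overall accuracy in single-label multiclass).

0.659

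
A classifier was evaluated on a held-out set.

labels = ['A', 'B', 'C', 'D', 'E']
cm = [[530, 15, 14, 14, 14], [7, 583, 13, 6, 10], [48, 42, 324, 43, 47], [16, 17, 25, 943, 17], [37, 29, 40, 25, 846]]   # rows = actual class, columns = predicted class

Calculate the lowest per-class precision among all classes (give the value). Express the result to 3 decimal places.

0.779

Per-class precision (TP/(TP+FP)):
  A: TP=530, FP=7+48+16+37=108 → 530/638 = 0.8307
  B: TP=583, FP=15+42+17+29=103 → 583/686 = 0.8499
  C: TP=324, FP=14+13+25+40=92 → 324/416 = 0.7788
  D: TP=943, FP=14+6+43+25=88 → 943/1031 = 0.9146
  E: TP=846, FP=14+10+47+17=88 → 846/934 = 0.9058
Lowest is class 'C' with precision = 0.779.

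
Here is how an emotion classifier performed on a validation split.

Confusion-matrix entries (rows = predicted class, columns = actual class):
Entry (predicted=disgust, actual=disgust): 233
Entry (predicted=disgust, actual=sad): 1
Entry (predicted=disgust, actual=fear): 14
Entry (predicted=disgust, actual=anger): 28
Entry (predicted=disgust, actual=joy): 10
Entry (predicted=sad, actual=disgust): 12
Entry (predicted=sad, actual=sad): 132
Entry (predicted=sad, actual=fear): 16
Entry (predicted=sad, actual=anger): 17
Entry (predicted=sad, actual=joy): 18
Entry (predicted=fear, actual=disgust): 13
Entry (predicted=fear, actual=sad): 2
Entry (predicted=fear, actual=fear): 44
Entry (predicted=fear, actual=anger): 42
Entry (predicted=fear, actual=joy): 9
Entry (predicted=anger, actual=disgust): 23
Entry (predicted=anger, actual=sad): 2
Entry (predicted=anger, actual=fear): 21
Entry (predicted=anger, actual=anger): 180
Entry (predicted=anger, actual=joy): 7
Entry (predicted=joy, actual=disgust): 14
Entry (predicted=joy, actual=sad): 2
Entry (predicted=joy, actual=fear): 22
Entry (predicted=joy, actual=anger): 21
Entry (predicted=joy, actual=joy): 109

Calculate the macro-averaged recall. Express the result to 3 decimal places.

Per-class recall (TP/(TP+FN)):
  disgust: TP=233, FN=12+13+23+14=62 → 233/295 = 0.7898
  sad: TP=132, FN=1+2+2+2=7 → 132/139 = 0.9496
  fear: TP=44, FN=14+16+21+22=73 → 44/117 = 0.3761
  anger: TP=180, FN=28+17+42+21=108 → 180/288 = 0.6250
  joy: TP=109, FN=10+18+9+7=44 → 109/153 = 0.7124
Macro-recall = mean = (0.7898 + 0.9496 + 0.3761 + 0.6250 + 0.7124) / 5 = 0.691

0.691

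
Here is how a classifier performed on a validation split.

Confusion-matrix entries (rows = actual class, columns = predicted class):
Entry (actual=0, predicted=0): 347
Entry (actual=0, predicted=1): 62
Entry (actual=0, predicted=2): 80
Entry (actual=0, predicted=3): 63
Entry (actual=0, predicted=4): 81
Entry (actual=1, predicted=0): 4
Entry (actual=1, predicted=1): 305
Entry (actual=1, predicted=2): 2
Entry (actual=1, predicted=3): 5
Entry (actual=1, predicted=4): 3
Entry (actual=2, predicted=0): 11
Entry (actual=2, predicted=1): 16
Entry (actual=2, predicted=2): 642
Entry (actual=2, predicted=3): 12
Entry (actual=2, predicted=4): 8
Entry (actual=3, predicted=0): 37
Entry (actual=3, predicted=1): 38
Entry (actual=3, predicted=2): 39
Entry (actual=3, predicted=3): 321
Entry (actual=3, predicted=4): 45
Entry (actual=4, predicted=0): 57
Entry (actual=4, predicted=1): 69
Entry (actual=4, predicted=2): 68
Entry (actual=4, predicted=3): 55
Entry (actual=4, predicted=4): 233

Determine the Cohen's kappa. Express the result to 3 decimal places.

0.633

Observed agreement pₒ = trace/N = 1848/2603 = 0.7100
Expected agreement pₑ = Σ (rowᵢ·colᵢ)/N² = (633·456 + 319·490 + 689·831 + 480·456 + 482·370)/2603² = 0.2088
κ = (pₒ − pₑ)/(1 − pₑ) = (0.7100 − 0.2088)/(1 − 0.2088) = 0.633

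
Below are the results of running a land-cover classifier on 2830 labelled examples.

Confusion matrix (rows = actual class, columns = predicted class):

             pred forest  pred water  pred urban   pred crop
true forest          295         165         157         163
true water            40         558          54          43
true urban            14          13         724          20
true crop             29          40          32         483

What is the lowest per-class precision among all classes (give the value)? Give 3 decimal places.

0.681

Per-class precision (TP/(TP+FP)):
  forest: TP=295, FP=40+14+29=83 → 295/378 = 0.7804
  water: TP=558, FP=165+13+40=218 → 558/776 = 0.7191
  urban: TP=724, FP=157+54+32=243 → 724/967 = 0.7487
  crop: TP=483, FP=163+43+20=226 → 483/709 = 0.6812
Lowest is class 'crop' with precision = 0.681.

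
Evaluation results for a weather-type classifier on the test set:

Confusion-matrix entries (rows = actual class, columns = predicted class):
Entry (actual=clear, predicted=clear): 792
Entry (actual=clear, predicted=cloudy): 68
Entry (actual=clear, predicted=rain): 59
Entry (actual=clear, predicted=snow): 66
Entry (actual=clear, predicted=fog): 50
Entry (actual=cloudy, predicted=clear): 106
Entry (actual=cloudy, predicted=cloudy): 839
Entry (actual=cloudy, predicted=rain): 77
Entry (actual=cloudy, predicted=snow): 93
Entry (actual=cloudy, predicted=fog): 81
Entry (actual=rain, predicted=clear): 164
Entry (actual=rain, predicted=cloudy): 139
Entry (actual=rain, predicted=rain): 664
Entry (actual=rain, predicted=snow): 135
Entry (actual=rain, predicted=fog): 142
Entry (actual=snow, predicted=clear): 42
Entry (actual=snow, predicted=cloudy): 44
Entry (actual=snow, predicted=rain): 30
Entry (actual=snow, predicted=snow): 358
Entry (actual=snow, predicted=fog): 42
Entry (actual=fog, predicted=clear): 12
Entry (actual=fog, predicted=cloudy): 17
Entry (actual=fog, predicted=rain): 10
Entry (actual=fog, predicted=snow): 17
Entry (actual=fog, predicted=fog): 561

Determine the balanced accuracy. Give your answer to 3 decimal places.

Balanced accuracy = mean of per-class recall.
  clear: recall = 792/1035 = 0.7652
  cloudy: recall = 839/1196 = 0.7015
  rain: recall = 664/1244 = 0.5338
  snow: recall = 358/516 = 0.6938
  fog: recall = 561/617 = 0.9092
Mean = (0.7652 + 0.7015 + 0.5338 + 0.6938 + 0.9092) / 5 = 0.721

0.721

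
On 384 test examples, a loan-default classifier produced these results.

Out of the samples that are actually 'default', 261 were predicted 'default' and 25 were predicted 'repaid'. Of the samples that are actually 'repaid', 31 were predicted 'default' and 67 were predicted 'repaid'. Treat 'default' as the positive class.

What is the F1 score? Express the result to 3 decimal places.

Precision = TP/(TP+FP) = 261/292 = 0.8938
Recall = TP/(TP+FN) = 261/286 = 0.9126
F1 = 2·TP/(2·TP+FP+FN) = 522/578 = 0.903

0.903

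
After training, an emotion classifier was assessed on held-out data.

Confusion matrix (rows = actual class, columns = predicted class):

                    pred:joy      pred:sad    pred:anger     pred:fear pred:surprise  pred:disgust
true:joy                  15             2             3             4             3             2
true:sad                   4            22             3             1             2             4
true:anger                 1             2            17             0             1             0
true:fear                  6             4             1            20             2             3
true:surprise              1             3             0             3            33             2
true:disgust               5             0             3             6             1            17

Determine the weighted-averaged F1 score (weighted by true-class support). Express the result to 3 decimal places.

0.632

Per-class F1 score (2·TP/(2·TP+FP+FN)):
  joy: TP=15, FP=4+1+6+1+5=17, FN=2+3+4+3+2=14 → 30/61 = 0.4918
  sad: TP=22, FP=2+2+4+3+0=11, FN=4+3+1+2+4=14 → 44/69 = 0.6377
  anger: TP=17, FP=3+3+1+0+3=10, FN=1+2+0+1+0=4 → 34/48 = 0.7083
  fear: TP=20, FP=4+1+0+3+6=14, FN=6+4+1+2+3=16 → 40/70 = 0.5714
  surprise: TP=33, FP=3+2+1+2+1=9, FN=1+3+0+3+2=9 → 66/84 = 0.7857
  disgust: TP=17, FP=2+4+0+3+2=11, FN=5+0+3+6+1=15 → 34/60 = 0.5667
Weighted-F1 score = Σ (supportᵢ/N)·F1 scoreᵢ with N=196: (29/196)·0.4918 + (36/196)·0.6377 + (21/196)·0.7083 + (36/196)·0.5714 + (42/196)·0.7857 + (32/196)·0.5667 = 0.632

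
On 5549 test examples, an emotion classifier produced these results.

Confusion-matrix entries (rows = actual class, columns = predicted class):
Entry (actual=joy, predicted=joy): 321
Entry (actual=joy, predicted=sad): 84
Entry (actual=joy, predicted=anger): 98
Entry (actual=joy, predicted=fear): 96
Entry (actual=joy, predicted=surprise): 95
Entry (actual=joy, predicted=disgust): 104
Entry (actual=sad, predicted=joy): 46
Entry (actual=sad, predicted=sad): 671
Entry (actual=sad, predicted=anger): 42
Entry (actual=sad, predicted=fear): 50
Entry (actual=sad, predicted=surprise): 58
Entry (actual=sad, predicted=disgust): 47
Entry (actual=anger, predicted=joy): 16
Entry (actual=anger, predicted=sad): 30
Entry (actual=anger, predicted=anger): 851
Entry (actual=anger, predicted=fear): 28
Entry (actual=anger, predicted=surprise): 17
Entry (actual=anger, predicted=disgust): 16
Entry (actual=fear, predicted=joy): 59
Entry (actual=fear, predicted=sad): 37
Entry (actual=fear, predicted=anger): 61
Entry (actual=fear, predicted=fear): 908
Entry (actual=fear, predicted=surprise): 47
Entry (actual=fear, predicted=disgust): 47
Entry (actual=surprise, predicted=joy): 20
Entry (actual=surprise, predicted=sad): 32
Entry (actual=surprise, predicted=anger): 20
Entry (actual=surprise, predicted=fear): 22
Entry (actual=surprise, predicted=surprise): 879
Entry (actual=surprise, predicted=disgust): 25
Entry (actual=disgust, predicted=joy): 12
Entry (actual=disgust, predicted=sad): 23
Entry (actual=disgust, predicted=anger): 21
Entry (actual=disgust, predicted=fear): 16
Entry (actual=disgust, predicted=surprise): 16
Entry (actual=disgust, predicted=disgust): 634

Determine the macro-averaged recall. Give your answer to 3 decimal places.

0.761

Per-class recall (TP/(TP+FN)):
  joy: TP=321, FN=84+98+96+95+104=477 → 321/798 = 0.4023
  sad: TP=671, FN=46+42+50+58+47=243 → 671/914 = 0.7341
  anger: TP=851, FN=16+30+28+17+16=107 → 851/958 = 0.8883
  fear: TP=908, FN=59+37+61+47+47=251 → 908/1159 = 0.7834
  surprise: TP=879, FN=20+32+20+22+25=119 → 879/998 = 0.8808
  disgust: TP=634, FN=12+23+21+16+16=88 → 634/722 = 0.8781
Macro-recall = mean = (0.4023 + 0.7341 + 0.8883 + 0.7834 + 0.8808 + 0.8781) / 6 = 0.761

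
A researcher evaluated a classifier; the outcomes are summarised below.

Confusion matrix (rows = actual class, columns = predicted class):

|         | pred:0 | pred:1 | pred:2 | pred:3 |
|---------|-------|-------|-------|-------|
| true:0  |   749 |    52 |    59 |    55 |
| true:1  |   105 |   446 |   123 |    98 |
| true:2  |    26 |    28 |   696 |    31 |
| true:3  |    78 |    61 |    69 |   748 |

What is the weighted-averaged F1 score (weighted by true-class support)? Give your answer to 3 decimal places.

Per-class F1 score (2·TP/(2·TP+FP+FN)):
  0: TP=749, FP=105+26+78=209, FN=52+59+55=166 → 1498/1873 = 0.7998
  1: TP=446, FP=52+28+61=141, FN=105+123+98=326 → 892/1359 = 0.6564
  2: TP=696, FP=59+123+69=251, FN=26+28+31=85 → 1392/1728 = 0.8056
  3: TP=748, FP=55+98+31=184, FN=78+61+69=208 → 1496/1888 = 0.7924
Weighted-F1 score = Σ (supportᵢ/N)·F1 scoreᵢ with N=3424: (915/3424)·0.7998 + (772/3424)·0.6564 + (781/3424)·0.8056 + (956/3424)·0.7924 = 0.767

0.767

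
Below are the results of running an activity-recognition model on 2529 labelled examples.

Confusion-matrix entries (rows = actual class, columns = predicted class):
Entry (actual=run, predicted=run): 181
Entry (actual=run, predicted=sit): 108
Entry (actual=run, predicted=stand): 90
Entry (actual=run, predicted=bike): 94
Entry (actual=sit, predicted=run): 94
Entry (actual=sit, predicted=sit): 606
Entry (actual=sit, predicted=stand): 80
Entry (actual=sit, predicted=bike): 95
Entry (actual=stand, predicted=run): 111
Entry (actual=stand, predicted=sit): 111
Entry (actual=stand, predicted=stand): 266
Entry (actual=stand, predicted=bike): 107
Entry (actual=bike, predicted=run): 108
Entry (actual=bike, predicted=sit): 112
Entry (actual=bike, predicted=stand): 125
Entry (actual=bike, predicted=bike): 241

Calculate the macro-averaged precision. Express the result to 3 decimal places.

Per-class precision (TP/(TP+FP)):
  run: TP=181, FP=94+111+108=313 → 181/494 = 0.3664
  sit: TP=606, FP=108+111+112=331 → 606/937 = 0.6467
  stand: TP=266, FP=90+80+125=295 → 266/561 = 0.4742
  bike: TP=241, FP=94+95+107=296 → 241/537 = 0.4488
Macro-precision = mean = (0.3664 + 0.6467 + 0.4742 + 0.4488) / 4 = 0.484

0.484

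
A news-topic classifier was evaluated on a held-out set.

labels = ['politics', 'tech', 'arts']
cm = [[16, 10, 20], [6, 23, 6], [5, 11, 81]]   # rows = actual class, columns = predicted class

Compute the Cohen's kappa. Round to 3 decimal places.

Observed agreement pₒ = trace/N = 120/178 = 0.6742
Expected agreement pₑ = Σ (rowᵢ·colᵢ)/N² = (46·27 + 35·44 + 97·107)/178² = 0.4154
κ = (pₒ − pₑ)/(1 − pₑ) = (0.6742 − 0.4154)/(1 − 0.4154) = 0.443

0.443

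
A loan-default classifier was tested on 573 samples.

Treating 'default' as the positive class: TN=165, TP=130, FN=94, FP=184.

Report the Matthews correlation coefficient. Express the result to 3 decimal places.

MCC = (TP·TN − FP·FN) / √((TP+FP)(TP+FN)(TN+FP)(TN+FN))
Numerator = 130·165 − 184·94 = 4154
Denominator = √(314·224·349·259) = √6357741376 = 79735.4462
MCC = 4154 / 79735.4462 = 0.052

0.052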